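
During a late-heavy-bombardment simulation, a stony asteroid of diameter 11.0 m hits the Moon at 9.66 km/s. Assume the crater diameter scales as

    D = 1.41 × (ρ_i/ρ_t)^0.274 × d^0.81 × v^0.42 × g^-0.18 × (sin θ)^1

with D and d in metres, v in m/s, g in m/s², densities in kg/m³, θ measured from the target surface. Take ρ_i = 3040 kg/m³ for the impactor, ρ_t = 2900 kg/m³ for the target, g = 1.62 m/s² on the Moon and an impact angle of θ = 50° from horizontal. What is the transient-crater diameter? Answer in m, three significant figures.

In SI units: v = 9660 m/s.
(ρ_i/ρ_t)^0.274 = (3040/2900)^0.274 = 1.013
d^0.81 = 11^0.81 = 6.975
v^0.42 = 9660^0.42 = 47.17
g^-0.18 = 1.62^-0.18 = 0.9168
(sin 50°)^1 = 0.7660^1 = 0.7660
D = 1.41 × 1.013 × 6.975 × 47.17 × 0.9168 × 0.7660 = 330.0 m

D ≈ 330 m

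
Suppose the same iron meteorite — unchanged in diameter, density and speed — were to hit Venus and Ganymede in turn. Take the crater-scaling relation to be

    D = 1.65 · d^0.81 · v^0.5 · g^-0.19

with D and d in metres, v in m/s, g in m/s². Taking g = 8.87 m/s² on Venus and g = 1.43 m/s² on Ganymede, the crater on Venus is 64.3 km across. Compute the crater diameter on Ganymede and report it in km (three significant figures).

All impactor-dependent factors cancel in the ratio, leaving D_Ganymede/D_Venus = (g_Ganymede/g_Venus)^-0.19.
(1.43/8.87)^-0.19 = 0.1612^-0.19 = 1.414
D_Ganymede = 1.414 × 64.3 km = 90.9 km

D ≈ 90.9 km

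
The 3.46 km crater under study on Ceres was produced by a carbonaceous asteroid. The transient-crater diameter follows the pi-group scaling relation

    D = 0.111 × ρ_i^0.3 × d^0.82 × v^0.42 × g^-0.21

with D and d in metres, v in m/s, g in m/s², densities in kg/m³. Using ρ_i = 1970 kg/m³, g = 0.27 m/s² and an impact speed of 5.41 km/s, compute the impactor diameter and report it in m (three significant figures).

d ≈ 165 m

Rearranging for d: d = [D / (0.111 · 1970^0.3 · 5410^0.42 · 0.27^-0.21)]^(1/0.82).
D = 3460 m.
1970^0.3 = 9.735
5410^0.42 = 36.98
0.27^-0.21 = 1.316
Denominator = 0.111 × 9.735 × 36.98 × 1.316 = 52.59
D / 52.59 = 3460 / 52.59 = 65.79
d = 65.79^(1/0.82) = 65.79^1.2195 = 164.9 m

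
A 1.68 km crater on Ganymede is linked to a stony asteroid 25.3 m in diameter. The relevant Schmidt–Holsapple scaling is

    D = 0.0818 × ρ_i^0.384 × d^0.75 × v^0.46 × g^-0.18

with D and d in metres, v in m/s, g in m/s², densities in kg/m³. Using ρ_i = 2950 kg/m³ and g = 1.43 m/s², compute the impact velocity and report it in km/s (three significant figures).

v ≈ 17.9 km/s

Rearranging for v: v = [D / (0.0818 · 2950^0.384 · 25.3^0.75 · 1.43^-0.18)]^(1/0.46).
D = 1680 m.
2950^0.384 = 21.50
25.3^0.75 = 11.28
1.43^-0.18 = 0.9376
Denominator = 0.0818 × 21.50 × 11.28 × 0.9376 = 18.60
D / 18.60 = 1680 / 18.60 = 90.32
v = 90.32^(1/0.46) = 90.32^2.1739 = 17852 m/s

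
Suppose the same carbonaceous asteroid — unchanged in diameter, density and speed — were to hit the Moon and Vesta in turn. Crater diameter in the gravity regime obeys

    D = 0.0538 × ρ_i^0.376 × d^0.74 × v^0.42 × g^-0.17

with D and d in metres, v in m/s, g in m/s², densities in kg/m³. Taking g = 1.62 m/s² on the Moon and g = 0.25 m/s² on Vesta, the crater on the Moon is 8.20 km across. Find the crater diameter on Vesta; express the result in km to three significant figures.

D ≈ 11.3 km

All impactor-dependent factors cancel in the ratio, leaving D_Vesta/D_Moon = (g_Vesta/g_Moon)^-0.17.
(0.25/1.62)^-0.17 = 0.1543^-0.17 = 1.374
D_Vesta = 1.374 × 8.20 km = 11.3 km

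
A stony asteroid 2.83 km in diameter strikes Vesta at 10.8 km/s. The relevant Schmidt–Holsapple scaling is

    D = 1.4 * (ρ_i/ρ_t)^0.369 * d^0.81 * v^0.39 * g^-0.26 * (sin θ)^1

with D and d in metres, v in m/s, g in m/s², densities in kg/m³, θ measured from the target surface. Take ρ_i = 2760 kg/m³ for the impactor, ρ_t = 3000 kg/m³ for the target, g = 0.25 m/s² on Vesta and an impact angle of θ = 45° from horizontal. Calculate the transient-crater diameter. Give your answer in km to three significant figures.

D ≈ 32.2 km

In SI units: d = 2830 m, v = 10800 m/s.
(ρ_i/ρ_t)^0.369 = (2760/3000)^0.369 = 0.9697
d^0.81 = 2830^0.81 = 625.1
v^0.39 = 10800^0.39 = 37.41
g^-0.26 = 0.25^-0.26 = 1.434
(sin 45°)^1 = 0.7071^1 = 0.7071
D = 1.4 × 0.9697 × 625.1 × 37.41 × 1.434 × 0.7071 = 32191 m
   = 32.19 km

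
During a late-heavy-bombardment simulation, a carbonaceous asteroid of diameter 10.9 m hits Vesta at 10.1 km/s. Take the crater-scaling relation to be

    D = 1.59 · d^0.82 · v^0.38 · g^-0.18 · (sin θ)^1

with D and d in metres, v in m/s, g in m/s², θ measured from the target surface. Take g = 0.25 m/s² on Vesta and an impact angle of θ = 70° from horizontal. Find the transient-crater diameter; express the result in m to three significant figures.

In SI units: v = 10100 m/s.
d^0.82 = 10.9^0.82 = 7.091
v^0.38 = 10100^0.38 = 33.24
g^-0.18 = 0.25^-0.18 = 1.283
(sin 70°)^1 = 0.9397^1 = 0.9397
D = 1.59 × 7.091 × 33.24 × 1.283 × 0.9397 = 451.8 m

D ≈ 452 m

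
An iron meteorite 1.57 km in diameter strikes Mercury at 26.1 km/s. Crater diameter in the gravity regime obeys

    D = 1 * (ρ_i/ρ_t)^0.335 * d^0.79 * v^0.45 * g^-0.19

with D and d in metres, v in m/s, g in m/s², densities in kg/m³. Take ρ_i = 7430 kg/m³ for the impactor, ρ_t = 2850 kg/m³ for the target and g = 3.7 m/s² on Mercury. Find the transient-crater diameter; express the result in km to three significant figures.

D ≈ 35.0 km

In SI units: d = 1570 m, v = 26100 m/s.
(ρ_i/ρ_t)^0.335 = (7430/2850)^0.335 = 1.379
d^0.79 = 1570^0.79 = 334.8
v^0.45 = 26100^0.45 = 97.16
g^-0.19 = 3.7^-0.19 = 0.7799
D = 1 × 1.379 × 334.8 × 97.16 × 0.7799 = 34985 m
   = 34.98 km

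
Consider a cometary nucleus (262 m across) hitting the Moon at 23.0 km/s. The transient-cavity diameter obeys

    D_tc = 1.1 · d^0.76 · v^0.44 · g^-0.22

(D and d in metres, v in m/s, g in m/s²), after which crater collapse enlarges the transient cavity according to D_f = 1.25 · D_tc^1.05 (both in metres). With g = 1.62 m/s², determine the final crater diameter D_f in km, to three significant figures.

D_f ≈ 10.9 km

v = 23000 m/s.
d^0.76 = 262^0.76 = 68.85
v^0.44 = 23000^0.44 = 83.02
g^-0.22 = 1.62^-0.22 = 0.8993
D_tc = 1.1 × 68.85 × 83.02 × 0.8993 = 5654 m
D_f = 1.25 × (5654)^1.05 = 10886 m
     = 10.89 km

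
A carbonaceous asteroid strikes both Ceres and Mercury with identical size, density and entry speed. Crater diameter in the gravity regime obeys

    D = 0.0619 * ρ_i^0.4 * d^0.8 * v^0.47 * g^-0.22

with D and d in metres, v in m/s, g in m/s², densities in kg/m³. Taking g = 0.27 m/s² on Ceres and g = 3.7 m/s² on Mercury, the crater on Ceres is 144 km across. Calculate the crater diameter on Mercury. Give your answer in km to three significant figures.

D ≈ 81.0 km

All impactor-dependent factors cancel in the ratio, leaving D_Mercury/D_Ceres = (g_Mercury/g_Ceres)^-0.22.
(3.7/0.27)^-0.22 = 13.70^-0.22 = 0.5622
D_Mercury = 0.5622 × 144 km = 81.0 km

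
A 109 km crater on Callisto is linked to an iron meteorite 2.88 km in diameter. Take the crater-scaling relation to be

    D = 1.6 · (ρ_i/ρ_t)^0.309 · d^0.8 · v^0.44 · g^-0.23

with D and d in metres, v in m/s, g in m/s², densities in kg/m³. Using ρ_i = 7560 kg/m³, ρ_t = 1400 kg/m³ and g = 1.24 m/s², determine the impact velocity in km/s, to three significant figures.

Rearranging for v: v = [D / (1.6 · (7560/1400)^0.309 · 2880^0.8 · 1.24^-0.23)]^(1/0.44).
D = 109000 m.
(7560/1400)^0.309 = 1.684
2880^0.8 = 585.5
1.24^-0.23 = 0.9517
Denominator = 1.6 × 1.684 × 585.5 × 0.9517 = 1501
D / 1501 = 109000 / 1501 = 72.62
v = 72.62^(1/0.44) = 72.62^2.2727 = 16968 m/s

v ≈ 17.0 km/s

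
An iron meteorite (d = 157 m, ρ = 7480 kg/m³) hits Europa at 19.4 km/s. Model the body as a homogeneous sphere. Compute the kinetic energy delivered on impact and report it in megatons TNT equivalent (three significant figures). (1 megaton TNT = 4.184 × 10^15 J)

v = 19400 m/s.
Mass m = (π/6) ρ d³ = (π/6) × 7480 × (157)³ = 1.516 × 10^10 kg
E = ½ m v² = 0.5 × 1.516 × 10^10 × (19400)² = 2.853 × 10^18 J
   = 2.853 × 10^18 / 4.184×10^15 = 681.9 Mt

E ≈ 682 Mt TNT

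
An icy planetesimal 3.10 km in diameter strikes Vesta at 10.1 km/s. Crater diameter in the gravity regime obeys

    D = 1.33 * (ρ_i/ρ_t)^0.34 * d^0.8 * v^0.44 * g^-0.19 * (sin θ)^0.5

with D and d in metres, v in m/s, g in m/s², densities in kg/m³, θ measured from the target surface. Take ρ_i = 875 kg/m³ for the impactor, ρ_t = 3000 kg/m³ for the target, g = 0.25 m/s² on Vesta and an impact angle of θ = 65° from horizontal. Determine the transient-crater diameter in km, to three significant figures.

D ≈ 38.9 km

In SI units: d = 3100 m, v = 10100 m/s.
(ρ_i/ρ_t)^0.34 = (875/3000)^0.34 = 0.6578
d^0.8 = 3100^0.8 = 621.0
v^0.44 = 10100^0.44 = 57.80
g^-0.19 = 0.25^-0.19 = 1.301
(sin 65°)^0.5 = 0.9063^0.5 = 0.9520
D = 1.33 × 0.6578 × 621.0 × 57.80 × 1.301 × 0.9520 = 38894 m
   = 38.89 km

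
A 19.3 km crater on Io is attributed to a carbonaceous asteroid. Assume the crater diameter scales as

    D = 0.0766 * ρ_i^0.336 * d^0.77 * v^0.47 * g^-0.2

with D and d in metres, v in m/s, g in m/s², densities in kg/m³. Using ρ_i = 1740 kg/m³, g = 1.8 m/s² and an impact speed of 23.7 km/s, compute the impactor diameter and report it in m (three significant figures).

Rearranging for d: d = [D / (0.0766 · 1740^0.336 · 23700^0.47 · 1.8^-0.2)]^(1/0.77).
D = 19300 m.
1740^0.336 = 12.27
23700^0.47 = 113.8
1.8^-0.2 = 0.8891
Denominator = 0.0766 × 12.27 × 113.8 × 0.8891 = 95.10
D / 95.10 = 19300 / 95.10 = 202.9
d = 202.9^(1/0.77) = 202.9^1.2987 = 991.9 m

d ≈ 992 m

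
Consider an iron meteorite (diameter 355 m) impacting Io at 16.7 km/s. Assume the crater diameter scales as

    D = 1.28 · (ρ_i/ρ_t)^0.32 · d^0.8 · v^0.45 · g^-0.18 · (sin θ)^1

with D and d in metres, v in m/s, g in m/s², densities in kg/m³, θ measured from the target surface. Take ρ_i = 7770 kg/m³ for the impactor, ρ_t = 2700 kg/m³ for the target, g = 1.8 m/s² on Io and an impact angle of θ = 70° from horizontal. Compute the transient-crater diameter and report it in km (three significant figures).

D ≈ 13.2 km

In SI units: v = 16700 m/s.
(ρ_i/ρ_t)^0.32 = (7770/2700)^0.32 = 1.402
d^0.8 = 355^0.8 = 109.7
v^0.45 = 16700^0.45 = 79.47
g^-0.18 = 1.8^-0.18 = 0.8996
(sin 70°)^1 = 0.9397^1 = 0.9397
D = 1.28 × 1.402 × 109.7 × 79.47 × 0.8996 × 0.9397 = 13225 m
   = 13.23 km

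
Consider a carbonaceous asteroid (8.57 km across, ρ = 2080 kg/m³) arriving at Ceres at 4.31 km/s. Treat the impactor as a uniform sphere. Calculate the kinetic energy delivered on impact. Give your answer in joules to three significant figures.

E ≈ 6.37 × 10^21 J

d = 8570 m; v = 4310 m/s.
Mass m = (π/6) ρ d³ = (π/6) × 2080 × (8570)³ = 6.855 × 10^14 kg
E = ½ m v² = 0.5 × 6.855 × 10^14 × (4310)² = 6.367 × 10^21 J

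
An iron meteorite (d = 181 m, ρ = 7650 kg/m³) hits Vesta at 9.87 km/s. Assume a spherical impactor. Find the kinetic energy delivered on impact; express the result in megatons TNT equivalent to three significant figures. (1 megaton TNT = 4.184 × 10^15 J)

E ≈ 277 Mt TNT

v = 9870 m/s.
Mass m = (π/6) ρ d³ = (π/6) × 7650 × (181)³ = 2.375 × 10^10 kg
E = ½ m v² = 0.5 × 2.375 × 10^10 × (9870)² = 1.157 × 10^18 J
   = 1.157 × 10^18 / 4.184×10^15 = 276.5 Mt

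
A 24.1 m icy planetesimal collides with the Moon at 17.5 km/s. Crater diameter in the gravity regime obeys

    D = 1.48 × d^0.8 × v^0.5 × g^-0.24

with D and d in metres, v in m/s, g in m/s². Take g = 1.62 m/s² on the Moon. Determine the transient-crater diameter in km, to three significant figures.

In SI units: v = 17500 m/s.
d^0.8 = 24.1^0.8 = 12.75
v^0.5 = 17500^0.5 = 132.3
g^-0.24 = 1.62^-0.24 = 0.8907
D = 1.48 × 12.75 × 132.3 × 0.8907 = 2224 m
   = 2.224 km

D ≈ 2.22 km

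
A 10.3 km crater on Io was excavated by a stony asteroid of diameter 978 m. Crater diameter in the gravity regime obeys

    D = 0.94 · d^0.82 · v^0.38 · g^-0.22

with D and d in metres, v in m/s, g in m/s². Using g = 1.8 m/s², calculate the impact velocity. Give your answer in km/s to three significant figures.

v ≈ 21.2 km/s

Rearranging for v: v = [D / (0.94 · 978^0.82 · 1.8^-0.22)]^(1/0.38).
D = 10300 m.
978^0.82 = 283.2
1.8^-0.22 = 0.8787
Denominator = 0.94 × 283.2 × 0.8787 = 233.9
D / 233.9 = 10300 / 233.9 = 44.04
v = 44.04^(1/0.38) = 44.04^2.6316 = 21181 m/s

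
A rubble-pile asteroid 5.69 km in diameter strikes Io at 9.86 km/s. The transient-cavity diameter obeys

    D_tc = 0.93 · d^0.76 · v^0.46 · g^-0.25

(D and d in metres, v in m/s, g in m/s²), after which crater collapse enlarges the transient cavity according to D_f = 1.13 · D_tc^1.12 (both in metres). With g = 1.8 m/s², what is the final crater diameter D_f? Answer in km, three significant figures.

D_f ≈ 159 km

In SI: d = 5690 m, v = 9860 m/s.
d^0.76 = 5690^0.76 = 714.3
v^0.46 = 9860^0.46 = 68.74
g^-0.25 = 1.8^-0.25 = 0.8633
D_tc = 0.93 × 714.3 × 68.74 × 0.8633 = 39420 m
D_f = 1.13 × (39420)^1.12 = 1.586 × 10^5 m
     = 158.6 km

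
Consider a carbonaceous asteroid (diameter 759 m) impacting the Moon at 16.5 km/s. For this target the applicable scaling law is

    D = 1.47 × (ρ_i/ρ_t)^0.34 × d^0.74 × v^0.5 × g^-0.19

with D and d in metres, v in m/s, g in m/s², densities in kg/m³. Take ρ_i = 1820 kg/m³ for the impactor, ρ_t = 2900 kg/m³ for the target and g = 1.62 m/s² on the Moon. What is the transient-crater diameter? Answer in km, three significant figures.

In SI units: v = 16500 m/s.
(ρ_i/ρ_t)^0.34 = (1820/2900)^0.34 = 0.8535
d^0.74 = 759^0.74 = 135.3
v^0.5 = 16500^0.5 = 128.5
g^-0.19 = 1.62^-0.19 = 0.9124
D = 1.47 × 0.8535 × 135.3 × 128.5 × 0.9124 = 19902 m
   = 19.90 km

D ≈ 19.9 km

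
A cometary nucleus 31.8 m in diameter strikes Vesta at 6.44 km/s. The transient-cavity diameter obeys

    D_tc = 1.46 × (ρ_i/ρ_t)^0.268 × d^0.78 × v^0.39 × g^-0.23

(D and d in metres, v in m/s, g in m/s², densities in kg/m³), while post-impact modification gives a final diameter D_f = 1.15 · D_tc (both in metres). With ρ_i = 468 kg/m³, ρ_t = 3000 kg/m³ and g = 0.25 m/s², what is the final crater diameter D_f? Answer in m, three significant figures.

v = 6440 m/s.
(ρ_i/ρ_t)^0.268 = (468/3000)^0.268 = 0.6078
d^0.78 = 31.8^0.78 = 14.86
v^0.39 = 6440^0.39 = 30.58
g^-0.23 = 0.25^-0.23 = 1.376
D_tc = 1.46 × 0.6078 × 14.86 × 30.58 × 1.376 = 554.9 m
D_f = 1.15 × 554.9 = 638.1 m

D_f ≈ 638 m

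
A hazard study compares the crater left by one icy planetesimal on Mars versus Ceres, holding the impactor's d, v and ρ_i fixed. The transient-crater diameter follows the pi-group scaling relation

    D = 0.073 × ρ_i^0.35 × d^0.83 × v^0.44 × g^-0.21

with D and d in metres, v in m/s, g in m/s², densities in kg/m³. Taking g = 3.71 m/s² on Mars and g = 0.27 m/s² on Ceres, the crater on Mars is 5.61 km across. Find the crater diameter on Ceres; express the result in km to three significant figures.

D ≈ 9.73 km

All impactor-dependent factors cancel in the ratio, leaving D_Ceres/D_Mars = (g_Ceres/g_Mars)^-0.21.
(0.27/3.71)^-0.21 = 0.07278^-0.21 = 1.734
D_Ceres = 1.734 × 5.61 km = 9.73 km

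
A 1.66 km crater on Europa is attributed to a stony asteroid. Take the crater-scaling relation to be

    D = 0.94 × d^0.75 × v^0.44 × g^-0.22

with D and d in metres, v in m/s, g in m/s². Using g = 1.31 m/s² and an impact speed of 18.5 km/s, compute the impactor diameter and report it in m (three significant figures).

d ≈ 72.5 m

Rearranging for d: d = [D / (0.94 · 18500^0.44 · 1.31^-0.22)]^(1/0.75).
D = 1660 m.
18500^0.44 = 75.43
1.31^-0.22 = 0.9423
Denominator = 0.94 × 75.43 × 0.9423 = 66.81
D / 66.81 = 1660 / 66.81 = 24.85
d = 24.85^(1/0.75) = 24.85^1.3333 = 72.51 m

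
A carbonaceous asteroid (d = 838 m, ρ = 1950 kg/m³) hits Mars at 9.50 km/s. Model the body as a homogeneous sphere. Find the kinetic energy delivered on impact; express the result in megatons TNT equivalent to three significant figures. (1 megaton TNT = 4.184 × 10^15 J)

v = 9500 m/s.
Mass m = (π/6) ρ d³ = (π/6) × 1950 × (838)³ = 6.008 × 10^11 kg
E = ½ m v² = 0.5 × 6.008 × 10^11 × (9500)² = 2.711 × 10^19 J
   = 2.711 × 10^19 / 4.184×10^15 = 6479 Mt

E ≈ 6480 Mt TNT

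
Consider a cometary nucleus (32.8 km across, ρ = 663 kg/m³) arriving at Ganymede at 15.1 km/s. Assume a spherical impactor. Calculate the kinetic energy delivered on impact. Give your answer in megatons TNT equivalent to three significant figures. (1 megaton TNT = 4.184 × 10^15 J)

d = 32800 m; v = 15100 m/s.
Mass m = (π/6) ρ d³ = (π/6) × 663 × (32800)³ = 1.225 × 10^16 kg
E = ½ m v² = 0.5 × 1.225 × 10^16 × (15100)² = 1.397 × 10^24 J
   = 1.397 × 10^24 / 4.184×10^15 = 3.339 × 10^8 Mt

E ≈ 3.34 × 10^8 Mt TNT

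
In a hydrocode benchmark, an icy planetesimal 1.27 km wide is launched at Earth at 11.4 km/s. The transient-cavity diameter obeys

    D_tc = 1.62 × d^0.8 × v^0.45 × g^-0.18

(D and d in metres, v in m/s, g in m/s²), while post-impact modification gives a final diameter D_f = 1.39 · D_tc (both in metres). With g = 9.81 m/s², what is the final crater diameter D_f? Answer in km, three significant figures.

D_f ≈ 30.4 km

In SI: d = 1270 m, v = 11400 m/s.
d^0.8 = 1270^0.8 = 304.1
v^0.45 = 11400^0.45 = 66.93
g^-0.18 = 9.81^-0.18 = 0.6630
D_tc = 1.62 × 304.1 × 66.93 × 0.6630 = 21860 m
D_f = 1.39 × 21860 = 30385 m
     = 30.39 km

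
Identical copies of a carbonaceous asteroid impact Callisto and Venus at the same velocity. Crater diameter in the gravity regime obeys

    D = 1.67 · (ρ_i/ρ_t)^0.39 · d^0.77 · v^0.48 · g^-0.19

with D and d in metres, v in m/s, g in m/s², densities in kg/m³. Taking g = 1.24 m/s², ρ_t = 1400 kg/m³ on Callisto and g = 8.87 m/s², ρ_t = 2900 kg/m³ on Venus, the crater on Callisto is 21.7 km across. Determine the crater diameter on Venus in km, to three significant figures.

The impactor-only factors (d, v, ρ_i) cancel in the ratio, leaving D_Venus/D_Callisto = (g_Venus/g_Callisto)^-0.19 · (ρ_t,Callisto/ρ_t,Venus)^0.39.
(8.87/1.24)^-0.19 = 7.153^-0.19 = 0.6881
(1400/2900)^0.39 = 0.4828^0.39 = 0.7528
Ratio = 0.6881 × 0.7528 = 0.5180
D_Venus = 0.5180 × 21.7 km = 11.2 km

D ≈ 11.2 km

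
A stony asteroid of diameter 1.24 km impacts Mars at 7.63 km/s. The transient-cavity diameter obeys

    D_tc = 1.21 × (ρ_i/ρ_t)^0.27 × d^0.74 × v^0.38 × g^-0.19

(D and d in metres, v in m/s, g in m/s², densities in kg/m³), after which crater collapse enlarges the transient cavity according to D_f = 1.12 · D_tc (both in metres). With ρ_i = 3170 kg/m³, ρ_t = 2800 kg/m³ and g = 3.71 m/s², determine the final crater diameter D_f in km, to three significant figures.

D_f ≈ 6.35 km

In SI: d = 1240 m, v = 7630 m/s.
(ρ_i/ρ_t)^0.27 = (3170/2800)^0.27 = 1.034
d^0.74 = 1240^0.74 = 194.6
v^0.38 = 7630^0.38 = 29.88
g^-0.19 = 3.71^-0.19 = 0.7795
D_tc = 1.21 × 1.034 × 194.6 × 29.88 × 0.7795 = 5671 m
D_f = 1.12 × 5671 = 6352 m
     = 6.352 km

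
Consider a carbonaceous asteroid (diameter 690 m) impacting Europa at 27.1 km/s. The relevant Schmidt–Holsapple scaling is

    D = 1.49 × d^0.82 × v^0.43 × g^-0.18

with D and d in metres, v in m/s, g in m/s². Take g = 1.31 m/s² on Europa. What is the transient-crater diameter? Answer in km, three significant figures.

In SI units: v = 27100 m/s.
d^0.82 = 690^0.82 = 212.7
v^0.43 = 27100^0.43 = 80.57
g^-0.18 = 1.31^-0.18 = 0.9526
D = 1.49 × 212.7 × 80.57 × 0.9526 = 24324 m
   = 24.32 km

D ≈ 24.3 km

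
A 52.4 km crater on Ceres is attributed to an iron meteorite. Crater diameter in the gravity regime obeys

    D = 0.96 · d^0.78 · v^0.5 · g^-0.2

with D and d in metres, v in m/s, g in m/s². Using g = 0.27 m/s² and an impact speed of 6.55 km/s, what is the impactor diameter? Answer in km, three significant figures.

Rearranging for d: d = [D / (0.96 · 6550^0.5 · 0.27^-0.2)]^(1/0.78).
D = 52400 m.
6550^0.5 = 80.93
0.27^-0.2 = 1.299
Denominator = 0.96 × 80.93 × 1.299 = 100.9
D / 100.9 = 52400 / 100.9 = 519.3
d = 519.3^(1/0.78) = 519.3^1.2821 = 3030 m

d ≈ 3.03 km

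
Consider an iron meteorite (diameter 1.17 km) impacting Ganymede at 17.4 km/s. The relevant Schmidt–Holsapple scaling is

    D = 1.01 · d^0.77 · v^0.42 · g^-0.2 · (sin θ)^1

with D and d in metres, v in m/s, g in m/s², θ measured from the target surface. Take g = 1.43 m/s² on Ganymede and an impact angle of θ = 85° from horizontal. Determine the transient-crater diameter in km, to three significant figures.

In SI units: d = 1170 m, v = 17400 m/s.
d^0.77 = 1170^0.77 = 230.4
v^0.42 = 17400^0.42 = 60.40
g^-0.2 = 1.43^-0.2 = 0.9310
(sin 85°)^1 = 0.9962^1 = 0.9962
D = 1.01 × 230.4 × 60.40 × 0.9310 × 0.9962 = 13036 m
   = 13.04 km

D ≈ 13.0 km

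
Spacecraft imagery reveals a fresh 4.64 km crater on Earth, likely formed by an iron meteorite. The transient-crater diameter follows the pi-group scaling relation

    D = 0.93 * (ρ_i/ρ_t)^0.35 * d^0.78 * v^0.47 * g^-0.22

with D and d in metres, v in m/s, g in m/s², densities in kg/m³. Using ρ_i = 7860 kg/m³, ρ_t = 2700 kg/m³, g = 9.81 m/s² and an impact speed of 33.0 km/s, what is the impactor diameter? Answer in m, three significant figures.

d ≈ 123 m

Rearranging for d: d = [D / (0.93 · (7860/2700)^0.35 · 33000^0.47 · 9.81^-0.22)]^(1/0.78).
D = 4640 m.
(7860/2700)^0.35 = 1.454
33000^0.47 = 133.0
9.81^-0.22 = 0.6051
Denominator = 0.93 × 1.454 × 133.0 × 0.6051 = 108.8
D / 108.8 = 4640 / 108.8 = 42.65
d = 42.65^(1/0.78) = 42.65^1.2821 = 122.9 m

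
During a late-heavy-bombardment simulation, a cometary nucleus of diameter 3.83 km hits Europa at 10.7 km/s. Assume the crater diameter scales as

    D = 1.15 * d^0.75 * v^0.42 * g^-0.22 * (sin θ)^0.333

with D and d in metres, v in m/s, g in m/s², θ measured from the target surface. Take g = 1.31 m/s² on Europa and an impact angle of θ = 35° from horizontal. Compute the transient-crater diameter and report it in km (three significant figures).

D ≈ 21.6 km

In SI units: d = 3830 m, v = 10700 m/s.
d^0.75 = 3830^0.75 = 486.9
v^0.42 = 10700^0.42 = 49.24
g^-0.22 = 1.31^-0.22 = 0.9423
(sin 35°)^0.333 = 0.5736^0.333 = 0.8310
D = 1.15 × 486.9 × 49.24 × 0.9423 × 0.8310 = 21590 m
   = 21.59 km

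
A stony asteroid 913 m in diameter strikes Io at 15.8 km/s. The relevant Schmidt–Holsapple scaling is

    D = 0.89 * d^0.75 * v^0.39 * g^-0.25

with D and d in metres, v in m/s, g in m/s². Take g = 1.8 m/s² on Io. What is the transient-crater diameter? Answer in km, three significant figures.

In SI units: v = 15800 m/s.
d^0.75 = 913^0.75 = 166.1
v^0.39 = 15800^0.39 = 43.40
g^-0.25 = 1.8^-0.25 = 0.8633
D = 0.89 × 166.1 × 43.40 × 0.8633 = 5539 m
   = 5.539 km

D ≈ 5.54 km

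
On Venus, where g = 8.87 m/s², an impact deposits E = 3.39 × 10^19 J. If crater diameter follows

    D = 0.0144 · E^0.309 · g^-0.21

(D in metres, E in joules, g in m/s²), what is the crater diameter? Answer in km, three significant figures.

E^0.309 = (3.39 × 10^19)^0.309 = 1.084 × 10^6
g^-0.21 = 8.87^-0.21 = 0.6323
D = 0.0144 × 1.084 × 10^6 × 0.6323 = 9870 m
   = 9.870 km

D ≈ 9.87 km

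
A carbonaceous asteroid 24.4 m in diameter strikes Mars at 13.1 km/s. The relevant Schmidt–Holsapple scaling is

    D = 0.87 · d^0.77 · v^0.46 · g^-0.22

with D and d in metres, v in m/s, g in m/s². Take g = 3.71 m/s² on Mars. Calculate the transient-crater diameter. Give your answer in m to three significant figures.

In SI units: v = 13100 m/s.
d^0.77 = 24.4^0.77 = 11.70
v^0.46 = 13100^0.46 = 78.33
g^-0.22 = 3.71^-0.22 = 0.7494
D = 0.87 × 11.70 × 78.33 × 0.7494 = 597.5 m

D ≈ 598 m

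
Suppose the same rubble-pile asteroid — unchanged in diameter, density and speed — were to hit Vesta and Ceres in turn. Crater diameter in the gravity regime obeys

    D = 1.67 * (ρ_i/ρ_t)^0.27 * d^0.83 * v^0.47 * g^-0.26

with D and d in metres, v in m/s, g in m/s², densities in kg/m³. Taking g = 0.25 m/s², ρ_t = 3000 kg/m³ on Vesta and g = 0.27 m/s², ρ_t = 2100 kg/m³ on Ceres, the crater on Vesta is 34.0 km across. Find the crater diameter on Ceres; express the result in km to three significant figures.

D ≈ 36.7 km

The impactor-only factors (d, v, ρ_i) cancel in the ratio, leaving D_Ceres/D_Vesta = (g_Ceres/g_Vesta)^-0.26 · (ρ_t,Vesta/ρ_t,Ceres)^0.27.
(0.27/0.25)^-0.26 = 1.080^-0.26 = 0.9802
(3000/2100)^0.27 = 1.429^0.27 = 1.101
Ratio = 0.9802 × 1.101 = 1.079
D_Ceres = 1.079 × 34.0 km = 36.7 km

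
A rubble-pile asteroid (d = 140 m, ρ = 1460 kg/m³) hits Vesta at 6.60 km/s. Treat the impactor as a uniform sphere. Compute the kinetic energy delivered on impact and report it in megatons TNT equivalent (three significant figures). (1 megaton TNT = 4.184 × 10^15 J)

v = 6600 m/s.
Mass m = (π/6) ρ d³ = (π/6) × 1460 × (140)³ = 2.098 × 10^9 kg
E = ½ m v² = 0.5 × 2.098 × 10^9 × (6600)² = 4.569 × 10^16 J
   = 4.569 × 10^16 / 4.184×10^15 = 10.92 Mt

E ≈ 10.9 Mt TNT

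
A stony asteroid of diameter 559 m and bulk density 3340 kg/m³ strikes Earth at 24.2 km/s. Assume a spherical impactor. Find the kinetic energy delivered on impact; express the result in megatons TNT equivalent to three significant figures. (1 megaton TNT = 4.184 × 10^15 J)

v = 24200 m/s.
Mass m = (π/6) ρ d³ = (π/6) × 3340 × (559)³ = 3.055 × 10^11 kg
E = ½ m v² = 0.5 × 3.055 × 10^11 × (24200)² = 8.946 × 10^19 J
   = 8.946 × 10^19 / 4.184×10^15 = 21381 Mt

E ≈ 21400 Mt TNT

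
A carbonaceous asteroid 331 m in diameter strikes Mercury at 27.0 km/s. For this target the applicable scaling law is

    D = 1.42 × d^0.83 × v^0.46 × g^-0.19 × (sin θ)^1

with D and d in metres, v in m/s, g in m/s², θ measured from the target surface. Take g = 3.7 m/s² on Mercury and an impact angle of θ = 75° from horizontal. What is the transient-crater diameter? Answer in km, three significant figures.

D ≈ 14.4 km

In SI units: v = 27000 m/s.
d^0.83 = 331^0.83 = 123.4
v^0.46 = 27000^0.46 = 109.3
g^-0.19 = 3.7^-0.19 = 0.7799
(sin 75°)^1 = 0.9659^1 = 0.9659
D = 1.42 × 123.4 × 109.3 × 0.7799 × 0.9659 = 14428 m
   = 14.43 km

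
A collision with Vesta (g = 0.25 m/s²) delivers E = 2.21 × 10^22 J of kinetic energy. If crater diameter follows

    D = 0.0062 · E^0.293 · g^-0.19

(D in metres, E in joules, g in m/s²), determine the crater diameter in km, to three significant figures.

E^0.293 = (2.21 × 10^22)^0.293 = 3.523 × 10^6
g^-0.19 = 0.25^-0.19 = 1.301
D = 0.0062 × 3.523 × 10^6 × 1.301 = 28417 m
   = 28.42 km

D ≈ 28.4 km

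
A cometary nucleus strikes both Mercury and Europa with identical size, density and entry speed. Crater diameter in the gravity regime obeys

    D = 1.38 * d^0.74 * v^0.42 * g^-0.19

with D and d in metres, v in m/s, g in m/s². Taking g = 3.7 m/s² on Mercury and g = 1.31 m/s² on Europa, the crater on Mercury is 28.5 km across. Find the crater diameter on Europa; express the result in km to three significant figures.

All impactor-dependent factors cancel in the ratio, leaving D_Europa/D_Mercury = (g_Europa/g_Mercury)^-0.19.
(1.31/3.7)^-0.19 = 0.3541^-0.19 = 1.218
D_Europa = 1.218 × 28.5 km = 34.7 km

D ≈ 34.7 km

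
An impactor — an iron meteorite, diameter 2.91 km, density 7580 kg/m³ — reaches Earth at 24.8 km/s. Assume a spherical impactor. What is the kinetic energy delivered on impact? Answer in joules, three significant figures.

E ≈ 3.01 × 10^22 J

d = 2910 m; v = 24800 m/s.
Mass m = (π/6) ρ d³ = (π/6) × 7580 × (2910)³ = 9.780 × 10^13 kg
E = ½ m v² = 0.5 × 9.780 × 10^13 × (24800)² = 3.008 × 10^22 J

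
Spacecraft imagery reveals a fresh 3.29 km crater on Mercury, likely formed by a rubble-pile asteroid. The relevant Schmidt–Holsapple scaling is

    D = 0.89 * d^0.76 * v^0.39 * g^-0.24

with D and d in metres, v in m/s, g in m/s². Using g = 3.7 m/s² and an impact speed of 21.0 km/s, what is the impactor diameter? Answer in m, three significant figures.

Rearranging for d: d = [D / (0.89 · 21000^0.39 · 3.7^-0.24)]^(1/0.76).
D = 3290 m.
21000^0.39 = 48.49
3.7^-0.24 = 0.7305
Denominator = 0.89 × 48.49 × 0.7305 = 31.53
D / 31.53 = 3290 / 31.53 = 104.3
d = 104.3^(1/0.76) = 104.3^1.3158 = 452.5 m

d ≈ 453 m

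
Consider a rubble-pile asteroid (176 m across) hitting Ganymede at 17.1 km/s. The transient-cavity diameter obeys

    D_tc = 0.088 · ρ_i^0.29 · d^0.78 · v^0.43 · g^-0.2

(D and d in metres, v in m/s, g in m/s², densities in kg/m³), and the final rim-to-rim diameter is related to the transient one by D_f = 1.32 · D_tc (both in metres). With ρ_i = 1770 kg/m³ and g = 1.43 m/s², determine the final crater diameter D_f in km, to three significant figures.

D_f ≈ 3.53 km

v = 17100 m/s.
ρ_i^0.29 = 1770^0.29 = 8.748
d^0.78 = 176^0.78 = 56.43
v^0.43 = 17100^0.43 = 66.10
g^-0.2 = 1.43^-0.2 = 0.9310
D_tc = 0.088 × 8.748 × 56.43 × 66.10 × 0.9310 = 2673 m
D_f = 1.32 × 2673 = 3528 m
     = 3.528 km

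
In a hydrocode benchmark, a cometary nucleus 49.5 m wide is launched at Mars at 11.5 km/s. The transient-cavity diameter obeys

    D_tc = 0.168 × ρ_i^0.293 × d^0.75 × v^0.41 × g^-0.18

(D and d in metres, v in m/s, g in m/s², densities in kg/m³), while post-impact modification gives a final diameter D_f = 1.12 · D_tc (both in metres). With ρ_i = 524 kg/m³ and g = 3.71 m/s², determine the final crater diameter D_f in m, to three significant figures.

v = 11500 m/s.
ρ_i^0.293 = 524^0.293 = 6.263
d^0.75 = 49.5^0.75 = 18.66
v^0.41 = 11500^0.41 = 46.23
g^-0.18 = 3.71^-0.18 = 0.7898
D_tc = 0.168 × 6.263 × 18.66 × 46.23 × 0.7898 = 716.9 m
D_f = 1.12 × 716.9 = 802.9 m

D_f ≈ 803 m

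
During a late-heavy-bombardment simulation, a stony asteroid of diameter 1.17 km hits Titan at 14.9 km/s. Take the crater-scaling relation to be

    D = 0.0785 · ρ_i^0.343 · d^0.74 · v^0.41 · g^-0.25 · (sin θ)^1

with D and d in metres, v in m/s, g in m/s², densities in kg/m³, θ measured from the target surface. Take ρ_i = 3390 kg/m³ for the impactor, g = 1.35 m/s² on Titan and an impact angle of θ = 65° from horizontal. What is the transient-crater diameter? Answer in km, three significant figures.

In SI units: d = 1170 m, v = 14900 m/s.
ρ_i^0.343 = 3390^0.343 = 16.25
d^0.74 = 1170^0.74 = 186.4
v^0.41 = 14900^0.41 = 51.41
g^-0.25 = 1.35^-0.25 = 0.9277
(sin 65°)^1 = 0.9063^1 = 0.9063
D = 0.0785 × 16.25 × 186.4 × 51.41 × 0.9277 × 0.9063 = 10278 m
   = 10.28 km

D ≈ 10.3 km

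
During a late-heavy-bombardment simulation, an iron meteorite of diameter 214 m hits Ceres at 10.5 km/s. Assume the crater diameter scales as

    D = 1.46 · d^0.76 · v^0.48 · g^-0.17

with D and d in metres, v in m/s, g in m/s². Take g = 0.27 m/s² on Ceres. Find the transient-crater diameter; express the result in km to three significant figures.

D ≈ 9.17 km

In SI units: v = 10500 m/s.
d^0.76 = 214^0.76 = 59.04
v^0.48 = 10500^0.48 = 85.15
g^-0.17 = 0.27^-0.17 = 1.249
D = 1.46 × 59.04 × 85.15 × 1.249 = 9167 m
   = 9.167 km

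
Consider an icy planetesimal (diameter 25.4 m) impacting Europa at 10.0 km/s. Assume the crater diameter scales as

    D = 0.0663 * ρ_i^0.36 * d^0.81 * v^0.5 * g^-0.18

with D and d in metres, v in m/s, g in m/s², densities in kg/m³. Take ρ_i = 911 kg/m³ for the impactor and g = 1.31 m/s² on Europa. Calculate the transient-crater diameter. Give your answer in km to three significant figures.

D ≈ 1.01 km

In SI units: v = 10000 m/s.
ρ_i^0.36 = 911^0.36 = 11.63
d^0.81 = 25.4^0.81 = 13.74
v^0.5 = 10000^0.5 = 100.0
g^-0.18 = 1.31^-0.18 = 0.9526
D = 0.0663 × 11.63 × 13.74 × 100.0 × 0.9526 = 1009 m
   = 1.009 km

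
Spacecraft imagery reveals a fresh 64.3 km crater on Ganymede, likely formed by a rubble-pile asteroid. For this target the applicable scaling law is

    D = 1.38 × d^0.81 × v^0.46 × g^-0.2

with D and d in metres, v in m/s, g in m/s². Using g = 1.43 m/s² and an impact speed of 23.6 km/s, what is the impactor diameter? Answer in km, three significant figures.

Rearranging for d: d = [D / (1.38 · 23600^0.46 · 1.43^-0.2)]^(1/0.81).
D = 64300 m.
23600^0.46 = 102.7
1.43^-0.2 = 0.9310
Denominator = 1.38 × 102.7 × 0.9310 = 131.9
D / 131.9 = 64300 / 131.9 = 487.5
d = 487.5^(1/0.81) = 487.5^1.2346 = 2082 m

d ≈ 2.08 km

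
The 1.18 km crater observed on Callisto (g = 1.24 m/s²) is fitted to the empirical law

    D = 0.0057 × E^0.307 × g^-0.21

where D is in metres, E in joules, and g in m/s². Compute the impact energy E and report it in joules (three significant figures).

Rearranging: E = [D / (0.0057 · g^-0.21)]^(1/0.307).
D = 1180 m.
g^-0.21 = 1.24^-0.21 = 0.9558
D / (0.0057 × 0.9558) = 1180 / (5.448 × 10^-3) = 2.166 × 10^5
E = (2.166 × 10^5)^3.2573 = 2.398 × 10^17 J

E ≈ 2.40 × 10^17 J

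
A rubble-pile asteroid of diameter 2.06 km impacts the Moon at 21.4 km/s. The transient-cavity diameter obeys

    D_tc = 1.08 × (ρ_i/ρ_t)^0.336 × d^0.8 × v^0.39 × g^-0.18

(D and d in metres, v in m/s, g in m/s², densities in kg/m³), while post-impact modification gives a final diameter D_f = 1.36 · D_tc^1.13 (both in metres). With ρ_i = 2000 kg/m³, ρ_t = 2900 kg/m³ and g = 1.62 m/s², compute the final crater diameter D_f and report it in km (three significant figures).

D_f ≈ 93.7 km

In SI: d = 2060 m, v = 21400 m/s.
(ρ_i/ρ_t)^0.336 = (2000/2900)^0.336 = 0.8826
d^0.8 = 2060^0.8 = 447.8
v^0.39 = 21400^0.39 = 48.85
g^-0.18 = 1.62^-0.18 = 0.9168
D_tc = 1.08 × 0.8826 × 447.8 × 48.85 × 0.9168 = 19120 m
D_f = 1.36 × (19120)^1.13 = 93674 m
     = 93.67 km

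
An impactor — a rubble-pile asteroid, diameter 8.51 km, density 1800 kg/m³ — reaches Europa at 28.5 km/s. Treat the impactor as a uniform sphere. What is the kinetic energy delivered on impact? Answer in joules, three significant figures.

E ≈ 2.36 × 10^23 J

d = 8510 m; v = 28500 m/s.
Mass m = (π/6) ρ d³ = (π/6) × 1800 × (8510)³ = 5.808 × 10^14 kg
E = ½ m v² = 0.5 × 5.808 × 10^14 × (28500)² = 2.359 × 10^23 J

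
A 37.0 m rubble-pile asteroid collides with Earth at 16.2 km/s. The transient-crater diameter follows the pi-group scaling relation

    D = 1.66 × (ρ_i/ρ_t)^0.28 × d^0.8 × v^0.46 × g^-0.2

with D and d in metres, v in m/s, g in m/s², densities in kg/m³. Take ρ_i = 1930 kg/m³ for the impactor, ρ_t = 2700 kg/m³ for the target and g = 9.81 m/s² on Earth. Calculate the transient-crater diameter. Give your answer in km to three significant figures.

In SI units: v = 16200 m/s.
(ρ_i/ρ_t)^0.28 = (1930/2700)^0.28 = 0.9103
d^0.8 = 37^0.8 = 17.97
v^0.46 = 16200^0.46 = 86.37
g^-0.2 = 9.81^-0.2 = 0.6334
D = 1.66 × 0.9103 × 17.97 × 86.37 × 0.6334 = 1486 m
   = 1.486 km

D ≈ 1.49 km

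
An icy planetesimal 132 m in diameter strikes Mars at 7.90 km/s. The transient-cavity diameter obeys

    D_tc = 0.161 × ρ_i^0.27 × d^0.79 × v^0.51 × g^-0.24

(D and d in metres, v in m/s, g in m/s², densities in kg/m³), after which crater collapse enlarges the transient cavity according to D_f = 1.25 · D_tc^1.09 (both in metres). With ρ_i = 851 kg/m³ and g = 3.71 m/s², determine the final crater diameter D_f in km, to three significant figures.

D_f ≈ 8.68 km

v = 7900 m/s.
ρ_i^0.27 = 851^0.27 = 6.181
d^0.79 = 132^0.79 = 47.34
v^0.51 = 7900^0.51 = 97.23
g^-0.24 = 3.71^-0.24 = 0.7300
D_tc = 0.161 × 6.181 × 47.34 × 97.23 × 0.7300 = 3344 m
D_f = 1.25 × (3344)^1.09 = 8677 m
     = 8.677 km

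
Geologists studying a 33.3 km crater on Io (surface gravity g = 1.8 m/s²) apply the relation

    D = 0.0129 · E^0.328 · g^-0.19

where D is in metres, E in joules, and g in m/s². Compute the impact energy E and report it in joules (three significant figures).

Rearranging: E = [D / (0.0129 · g^-0.19)]^(1/0.328).
D = 33300 m.
g^-0.19 = 1.8^-0.19 = 0.8943
D / (0.0129 × 0.8943) = 33300 / (0.01154) = 2.886 × 10^6
E = (2.886 × 10^6)^3.0488 = 4.968 × 10^19 J

E ≈ 4.97 × 10^19 J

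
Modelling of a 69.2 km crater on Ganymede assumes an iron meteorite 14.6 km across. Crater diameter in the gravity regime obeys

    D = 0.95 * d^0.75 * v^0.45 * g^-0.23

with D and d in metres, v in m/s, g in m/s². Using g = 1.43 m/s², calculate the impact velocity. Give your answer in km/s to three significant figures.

v ≈ 8.79 km/s

Rearranging for v: v = [D / (0.95 · 14600^0.75 · 1.43^-0.23)]^(1/0.45).
D = 69200 m.
14600^0.75 = 1328
1.43^-0.23 = 0.9210
Denominator = 0.95 × 1328 × 0.9210 = 1162
D / 1162 = 69200 / 1162 = 59.55
v = 59.55^(1/0.45) = 59.55^2.2222 = 8793 m/s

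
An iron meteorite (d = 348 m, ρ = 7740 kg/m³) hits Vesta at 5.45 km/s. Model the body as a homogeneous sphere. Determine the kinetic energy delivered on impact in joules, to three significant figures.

v = 5450 m/s.
Mass m = (π/6) ρ d³ = (π/6) × 7740 × (348)³ = 1.708 × 10^11 kg
E = ½ m v² = 0.5 × 1.708 × 10^11 × (5450)² = 2.537 × 10^18 J

E ≈ 2.54 × 10^18 J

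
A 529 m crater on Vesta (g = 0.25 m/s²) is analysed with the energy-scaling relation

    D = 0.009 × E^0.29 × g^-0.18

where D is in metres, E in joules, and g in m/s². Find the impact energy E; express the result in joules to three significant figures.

E ≈ 1.18 × 10^16 J

Rearranging: E = [D / (0.009 · g^-0.18)]^(1/0.29).
g^-0.18 = 0.25^-0.18 = 1.283
D / (0.009 × 1.283) = 529 / (0.01155) = 4.580 × 10^4
E = (4.580 × 10^4)^3.4483 = 1.180 × 10^16 J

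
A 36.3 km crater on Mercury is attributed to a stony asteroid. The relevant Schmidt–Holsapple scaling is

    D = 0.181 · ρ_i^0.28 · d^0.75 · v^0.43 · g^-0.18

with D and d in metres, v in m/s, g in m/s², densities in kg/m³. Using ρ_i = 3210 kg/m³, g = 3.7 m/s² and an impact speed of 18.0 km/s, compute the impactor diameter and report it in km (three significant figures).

d ≈ 2.87 km

Rearranging for d: d = [D / (0.181 · 3210^0.28 · 18000^0.43 · 3.7^-0.18)]^(1/0.75).
D = 36300 m.
3210^0.28 = 9.590
18000^0.43 = 67.57
3.7^-0.18 = 0.7902
Denominator = 0.181 × 9.590 × 67.57 × 0.7902 = 92.68
D / 92.68 = 36300 / 92.68 = 391.7
d = 391.7^(1/0.75) = 391.7^1.3333 = 2865 m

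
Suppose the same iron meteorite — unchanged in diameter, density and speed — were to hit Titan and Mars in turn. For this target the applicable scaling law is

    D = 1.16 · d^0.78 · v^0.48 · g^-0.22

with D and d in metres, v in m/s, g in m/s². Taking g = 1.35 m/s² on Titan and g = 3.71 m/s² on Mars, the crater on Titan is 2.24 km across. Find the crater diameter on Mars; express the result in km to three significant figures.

D ≈ 1.79 km

All impactor-dependent factors cancel in the ratio, leaving D_Mars/D_Titan = (g_Mars/g_Titan)^-0.22.
(3.71/1.35)^-0.22 = 2.748^-0.22 = 0.8006
D_Mars = 0.8006 × 2.24 km = 1.79 km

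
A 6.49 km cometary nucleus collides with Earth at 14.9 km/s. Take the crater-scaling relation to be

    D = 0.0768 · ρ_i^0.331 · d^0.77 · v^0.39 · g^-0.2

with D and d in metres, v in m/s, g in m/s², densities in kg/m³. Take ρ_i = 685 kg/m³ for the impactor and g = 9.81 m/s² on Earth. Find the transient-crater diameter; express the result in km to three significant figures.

In SI units: d = 6490 m, v = 14900 m/s.
ρ_i^0.331 = 685^0.331 = 8.682
d^0.77 = 6490^0.77 = 861.8
v^0.39 = 14900^0.39 = 42.42
g^-0.2 = 9.81^-0.2 = 0.6334
D = 0.0768 × 8.682 × 861.8 × 42.42 × 0.6334 = 15440 m
   = 15.44 km

D ≈ 15.4 km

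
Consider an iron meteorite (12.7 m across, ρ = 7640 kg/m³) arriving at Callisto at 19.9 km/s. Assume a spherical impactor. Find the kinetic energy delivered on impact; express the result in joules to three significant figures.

E ≈ 1.62 × 10^15 J

v = 19900 m/s.
Mass m = (π/6) ρ d³ = (π/6) × 7640 × (12.7)³ = 8.194 × 10^6 kg
E = ½ m v² = 0.5 × 8.194 × 10^6 × (19900)² = 1.622 × 10^15 J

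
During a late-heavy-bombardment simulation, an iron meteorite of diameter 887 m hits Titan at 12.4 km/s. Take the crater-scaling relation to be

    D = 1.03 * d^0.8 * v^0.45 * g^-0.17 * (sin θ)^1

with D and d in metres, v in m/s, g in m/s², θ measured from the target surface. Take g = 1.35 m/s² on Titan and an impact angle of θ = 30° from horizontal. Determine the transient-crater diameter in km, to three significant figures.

D ≈ 7.76 km

In SI units: v = 12400 m/s.
d^0.8 = 887^0.8 = 228.2
v^0.45 = 12400^0.45 = 69.51
g^-0.17 = 1.35^-0.17 = 0.9503
(sin 30°)^1 = 0.5000^1 = 0.5000
D = 1.03 × 228.2 × 69.51 × 0.9503 × 0.5000 = 7763 m
   = 7.763 km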